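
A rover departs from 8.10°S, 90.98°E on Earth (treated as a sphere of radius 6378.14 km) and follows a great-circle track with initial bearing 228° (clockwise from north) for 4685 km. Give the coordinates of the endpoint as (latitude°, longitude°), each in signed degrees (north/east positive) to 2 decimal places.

-33.27°, 54.42°

Angular distance δ = d/R = 4685/6378.14 = 0.73454 rad; initial bearing θ = 3.9794 rad.
sin φ₂ = sin φ₁ cos δ + cos φ₁ sin δ cos θ = (-0.1409)(0.7421) + (0.9900)(0.6702)(-0.6691) = -0.5486, so φ₂ = -33.27°.
Δλ = atan2(sin θ sin δ cos φ₁, cos δ − sin φ₁ sin φ₂) = atan2(-0.4931, 0.6648) = -36.565°.
λ₂ = 90.980° − 36.565° = 54.42°.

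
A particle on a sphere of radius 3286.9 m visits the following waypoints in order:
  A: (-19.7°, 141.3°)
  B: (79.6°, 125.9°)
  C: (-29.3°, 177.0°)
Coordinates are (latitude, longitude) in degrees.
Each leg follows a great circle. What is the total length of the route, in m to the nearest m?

Leg A→B: central angle 1.7393 rad, distance 5716.9 m.
Leg B→C: central angle 1.9633 rad, distance 6453.1 m.
Total: 5716.9 + 6453.1 ≈ 12170 m.

12170 m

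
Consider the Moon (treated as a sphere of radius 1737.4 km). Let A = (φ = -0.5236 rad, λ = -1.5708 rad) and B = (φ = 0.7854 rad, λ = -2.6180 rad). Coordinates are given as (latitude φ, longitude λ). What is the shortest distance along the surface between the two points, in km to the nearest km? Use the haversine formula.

2811 km

Let φ₁ = -0.5236 rad, φ₂ = 0.7854 rad, and Δλ = -1.0472 rad.
Haversine: a = sin²(Δφ/2) + cos φ₁ cos φ₂ sin²(Δλ/2) = 0.3706 + (0.8660)(0.7071)(0.2500) = 0.52369.
Central angle c = 2·arcsin(√a) = 1.61818 rad.
Distance = R·c = 1737.4 × 1.6182 ≈ 2811 km.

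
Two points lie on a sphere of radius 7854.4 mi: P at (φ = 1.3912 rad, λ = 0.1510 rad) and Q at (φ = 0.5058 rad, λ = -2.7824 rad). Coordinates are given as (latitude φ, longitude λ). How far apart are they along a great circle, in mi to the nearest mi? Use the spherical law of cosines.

With latitudes φ₁ = 79.710°, φ₂ = 28.980° and longitude difference Δλ = -168.071°:
cos c = sin φ₁ sin φ₂ + cos φ₁ cos φ₂ cos Δλ = (0.9839)(0.4845) + (0.1786)(0.8748)(-0.9784) = 0.32382,
so c = arccos(0.32382) = 1.24103 rad.
Distance = R·c = 7854.4 × 1.2410 ≈ 9748 mi.

9748 mi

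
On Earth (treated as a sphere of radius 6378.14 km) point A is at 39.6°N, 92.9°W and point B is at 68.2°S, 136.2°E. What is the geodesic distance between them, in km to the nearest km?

15717 km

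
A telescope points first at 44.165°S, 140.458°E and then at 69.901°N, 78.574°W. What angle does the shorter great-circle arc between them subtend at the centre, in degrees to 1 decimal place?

147.8°

Let φ₁ = -0.7708 rad, φ₂ = 1.2200 rad, and Δλ = 2.4604 rad.
cos c = sin φ₁ sin φ₂ + cos φ₁ cos φ₂ cos Δλ = (-0.6967)(0.9391) + (0.7173)(0.3436)(-0.7768) = -0.84578,
so c = arccos(-0.84578) = 2.57883 rad.
So the angular separation is 147.8°.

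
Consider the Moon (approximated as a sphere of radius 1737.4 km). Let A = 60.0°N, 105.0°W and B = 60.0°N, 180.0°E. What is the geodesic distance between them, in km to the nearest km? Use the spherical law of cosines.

Let φ₁ = 1.0472 rad, φ₂ = 1.0472 rad, and Δλ = -1.3090 rad.
cos c = sin φ₁ sin φ₂ + cos φ₁ cos φ₂ cos Δλ = (0.8660)(0.8660) + (0.5000)(0.5000)(0.2588) = 0.81470,
so c = arccos(0.81470) = 0.61858 rad.
Distance = R·c = 1737.4 × 0.6186 ≈ 1075 km.

1075 km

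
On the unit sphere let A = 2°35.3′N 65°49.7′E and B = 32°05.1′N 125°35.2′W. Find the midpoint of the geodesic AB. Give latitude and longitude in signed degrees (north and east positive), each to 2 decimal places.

67.59°, 110.69°

The central angle between A and B is δ = 2.5076 rad.
With f = 0.5, the slerp weights are sin((1−f)δ)/sin δ = 1.6040 and sin(fδ)/sin δ = 1.6040.
Weighted sum of the unit vectors: (1.6040)·(0.4091,0.9114,0.0452) + (1.6040)·(-0.4930,-0.6890,0.5312) = (-0.1347, 0.3567, 0.9245).
Converting back: φ = atan2(z, √(x²+y²)) = 67.59°, λ = atan2(y, x) = 110.69°.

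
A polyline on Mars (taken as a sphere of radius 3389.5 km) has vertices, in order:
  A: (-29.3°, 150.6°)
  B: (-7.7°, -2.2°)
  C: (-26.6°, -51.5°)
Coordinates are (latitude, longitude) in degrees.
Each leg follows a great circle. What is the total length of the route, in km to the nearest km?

Leg A→B: central angle 2.3505 rad, distance 7967.0 km.
Leg B→C: central angle 0.8791 rad, distance 2979.9 km.
Total: 7967.0 + 2979.9 ≈ 10947 km.

10947 km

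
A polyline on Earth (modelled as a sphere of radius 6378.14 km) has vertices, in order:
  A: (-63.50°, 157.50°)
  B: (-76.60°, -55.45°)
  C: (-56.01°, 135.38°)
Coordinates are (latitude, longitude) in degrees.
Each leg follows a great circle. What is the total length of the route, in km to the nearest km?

9529 km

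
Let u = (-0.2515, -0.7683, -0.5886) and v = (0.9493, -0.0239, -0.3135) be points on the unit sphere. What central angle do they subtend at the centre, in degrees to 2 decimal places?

u·v = -0.0359; |u| = 1.0000, |v| = 1.0000.
cos θ = (u·v)/(|u||v|) = -0.0359, so θ = 92.06°.

92.06°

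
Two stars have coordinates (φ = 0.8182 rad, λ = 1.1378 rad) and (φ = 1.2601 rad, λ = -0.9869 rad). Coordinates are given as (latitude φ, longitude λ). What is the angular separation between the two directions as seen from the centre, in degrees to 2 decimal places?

54.19°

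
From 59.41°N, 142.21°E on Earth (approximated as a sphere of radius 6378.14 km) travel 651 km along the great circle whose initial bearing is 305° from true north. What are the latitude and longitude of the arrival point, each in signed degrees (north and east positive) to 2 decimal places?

62.39°, 131.84°

Angular distance δ = d/R = 651/6378.14 = 0.10207 rad; initial bearing θ = 5.3233 rad.
sin φ₂ = sin φ₁ cos δ + cos φ₁ sin δ cos θ = (0.8608)(0.9948) + (0.5089)(0.1019)(0.5736) = 0.8861, so φ₂ = 62.39°.
Δλ = atan2(sin θ sin δ cos φ₁, cos δ − sin φ₁ sin φ₂) = atan2(-0.0425, 0.2320) = -10.374°.
λ₂ = 142.210° − 10.374° = 131.84°.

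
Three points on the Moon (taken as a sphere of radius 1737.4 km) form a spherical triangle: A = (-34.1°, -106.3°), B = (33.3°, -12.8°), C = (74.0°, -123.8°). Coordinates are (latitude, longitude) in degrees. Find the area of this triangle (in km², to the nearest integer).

4924586 km²

Side lengths (central angles): a = 1.1094, b = 1.8978, c = 1.9284 rad; semiperimeter s = 2.4678.
By l'Huilier's theorem, tan(E/4) = √[tan(s/2) tan((s−a)/2) tan((s−b)/2) tan((s−c)/2)], giving spherical excess E = 1.6314 rad.
Area = E·R² = 1.6314 × (1737.4)² ≈ 4924586 km².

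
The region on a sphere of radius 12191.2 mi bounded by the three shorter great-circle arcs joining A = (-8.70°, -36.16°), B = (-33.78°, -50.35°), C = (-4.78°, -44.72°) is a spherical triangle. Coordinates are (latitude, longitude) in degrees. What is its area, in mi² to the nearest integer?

Side lengths (central angles): a = 0.5143, b = 0.1634, c = 0.4936 rad; semiperimeter s = 0.5856.
By l'Huilier's theorem, tan(E/4) = √[tan(s/2) tan((s−a)/2) tan((s−b)/2) tan((s−c)/2)], giving spherical excess E = 0.0412 rad.
Area = E·R² = 0.0412 × (12191.2)² ≈ 6124701 mi².

6124701 mi²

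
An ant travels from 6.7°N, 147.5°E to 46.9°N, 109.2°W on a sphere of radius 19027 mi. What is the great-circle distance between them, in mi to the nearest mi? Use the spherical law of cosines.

With latitudes φ₁ = 6.700°, φ₂ = 46.900° and longitude difference Δλ = 103.300°:
cos c = sin φ₁ sin φ₂ + cos φ₁ cos φ₂ cos Δλ = (0.1167)(0.7302) + (0.9932)(0.6833)(-0.2300) = -0.07092,
so c = arccos(-0.07092) = 1.64178 rad.
Distance = R·c = 19027 × 1.6418 ≈ 31238 mi.

31238 mi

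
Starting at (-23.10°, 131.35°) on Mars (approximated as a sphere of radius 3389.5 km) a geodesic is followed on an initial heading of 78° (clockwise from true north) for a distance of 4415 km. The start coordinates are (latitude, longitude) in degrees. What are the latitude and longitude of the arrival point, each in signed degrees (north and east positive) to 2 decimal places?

4.61°, -157.52°

Angular distance δ = d/R = 4415/3389.5 = 1.30255 rad; initial bearing θ = 1.3614 rad.
sin φ₂ = sin φ₁ cos δ + cos φ₁ sin δ cos θ = (-0.3923)(0.2650) + (0.9198)(0.9642)(0.2079) = 0.0804, so φ₂ = 4.61°.
Δλ = atan2(sin θ sin δ cos φ₁, cos δ − sin φ₁ sin φ₂) = atan2(0.8675, 0.2966) = 71.126°.
λ₂ = 131.350° + 71.126° = 202.48° → -157.52° after wrapping to (−180°, 180°].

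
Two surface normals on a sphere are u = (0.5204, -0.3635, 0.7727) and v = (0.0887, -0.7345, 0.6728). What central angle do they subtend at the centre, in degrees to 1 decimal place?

33.6°

u·v = 0.8330; |u| = 1.0000, |v| = 1.0000.
cos θ = (u·v)/(|u||v|) = 0.8330, so θ = 33.6°.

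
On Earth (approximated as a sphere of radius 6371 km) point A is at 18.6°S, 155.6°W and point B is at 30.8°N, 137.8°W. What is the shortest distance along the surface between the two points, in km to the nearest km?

In radians: φ₁ = -0.3246, φ₂ = 0.5376, Δλ = 17.800° = 0.3107 rad.
cos c = sin φ₁ sin φ₂ + cos φ₁ cos φ₂ cos Δλ = (-0.3190)(0.5120) + (0.9478)(0.8590)(0.9521) = 0.61180,
so c = arccos(0.61180) = 0.91246 rad.
Distance = R·c = 6371 × 0.9125 ≈ 5813 km.

5813 km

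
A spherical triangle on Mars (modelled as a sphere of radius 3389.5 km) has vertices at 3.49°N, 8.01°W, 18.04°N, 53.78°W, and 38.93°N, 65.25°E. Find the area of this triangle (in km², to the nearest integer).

Side lengths (central angles): a = 1.7359, b = 1.3058, c = 0.8218 rad; semiperimeter s = 1.9318.
By l'Huilier's theorem, tan(E/4) = √[tan(s/2) tan((s−a)/2) tan((s−b)/2) tan((s−c)/2)], giving spherical excess E = 0.6691 rad.
Area = E·R² = 0.6691 × (3389.5)² ≈ 7687277 km².

7687277 km²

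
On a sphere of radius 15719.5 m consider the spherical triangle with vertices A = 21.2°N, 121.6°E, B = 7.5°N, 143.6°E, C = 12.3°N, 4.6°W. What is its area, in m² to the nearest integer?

11350366 m²

Side lengths (central angles): a = 2.4906, b = 2.0499, c = 0.4412 rad; semiperimeter s = 2.4908.
By l'Huilier's theorem, tan(E/4) = √[tan(s/2) tan((s−a)/2) tan((s−b)/2) tan((s−c)/2)], giving spherical excess E = 0.0459 rad.
Area = E·R² = 0.0459 × (15719.5)² ≈ 11350366 m².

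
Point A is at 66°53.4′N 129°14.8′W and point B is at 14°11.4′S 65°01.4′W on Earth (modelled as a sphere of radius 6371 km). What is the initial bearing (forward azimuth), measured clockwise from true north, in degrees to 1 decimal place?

Δλ = 64.223° = 1.1209 rad.
y = sin Δλ · cos φ₂ = (0.9005)(0.9695) = 0.8730
x = cos φ₁ sin φ₂ − sin φ₁ cos φ₂ cos Δλ = (0.3925)(-0.2451) − (0.9198)(0.9695)(0.4349) = -0.4840
θ = atan2(y, x) = 119.00°, so the bearing is 119.0°.

119.0°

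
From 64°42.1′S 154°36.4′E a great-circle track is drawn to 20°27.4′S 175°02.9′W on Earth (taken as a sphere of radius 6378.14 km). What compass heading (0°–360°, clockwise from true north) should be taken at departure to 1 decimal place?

Δλ = 30.345° = 0.5296 rad.
y = sin Δλ · cos φ₂ = (0.5052)(0.9369) = 0.4733
x = cos φ₁ sin φ₂ − sin φ₁ cos φ₂ cos Δλ = (0.4273)(-0.3495) − (-0.9041)(0.9369)(0.8630) = 0.5817
θ = atan2(y, x) = 39.14°, so the bearing is 39.1°.

39.1°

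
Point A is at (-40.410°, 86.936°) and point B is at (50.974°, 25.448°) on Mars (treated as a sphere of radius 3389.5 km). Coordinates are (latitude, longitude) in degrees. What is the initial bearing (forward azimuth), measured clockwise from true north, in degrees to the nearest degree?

With φ₁ = -0.7053, φ₂ = 0.8897, Δλ = -1.0732 rad, the forward-azimuth formula gives
θ = atan2( sin Δλ cos φ₂ , cos φ₁ sin φ₂ − sin φ₁ cos φ₂ cos Δλ ) = atan2(-0.5533, 0.7864) = -35.13°.
Adding 360° brings this into [0°, 360°): 325°.

325°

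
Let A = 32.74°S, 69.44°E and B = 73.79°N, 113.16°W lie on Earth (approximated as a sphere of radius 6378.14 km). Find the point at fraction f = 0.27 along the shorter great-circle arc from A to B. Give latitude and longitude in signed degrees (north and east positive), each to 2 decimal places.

4.77°, 70.11°

Central angle δ = 2.4248 rad. Interpolating on the sphere with fraction f = 0.27:
P = [sin((1−f)δ)·A + sin(fδ)·B] / sin δ = 1.4920·A + 0.9268·B in Cartesian coordinates,
giving P = (0.3390, 0.9371, 0.0831), i.e. latitude 4.77°, longitude 70.11°.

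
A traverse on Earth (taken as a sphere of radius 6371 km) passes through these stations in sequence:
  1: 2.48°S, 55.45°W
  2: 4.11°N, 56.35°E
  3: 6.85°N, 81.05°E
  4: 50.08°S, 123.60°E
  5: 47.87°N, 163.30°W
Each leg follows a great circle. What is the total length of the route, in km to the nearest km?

35669 km

Leg 1→2: central angle 1.9532 rad, distance 12443.9 km.
Leg 2→3: central angle 0.4317 rad, distance 2750.4 km.
Leg 3→4: central angle 1.1833 rad, distance 7538.6 km.
Leg 4→5: central angle 2.0305 rad, distance 12936.0 km.
Total: 12443.9 + 2750.4 + 7538.6 + 12936.0 ≈ 35669 km.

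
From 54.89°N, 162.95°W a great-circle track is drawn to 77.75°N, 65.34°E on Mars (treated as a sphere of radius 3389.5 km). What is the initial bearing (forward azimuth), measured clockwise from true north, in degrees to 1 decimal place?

346.8°

Δλ = -131.710° = -2.2988 rad.
y = sin Δλ · cos φ₂ = (-0.7465)(0.2122) = -0.1584
x = cos φ₁ sin φ₂ − sin φ₁ cos φ₂ cos Δλ = (0.5751)(0.9772) − (0.8180)(0.2122)(-0.6654) = 0.6775
θ = atan2(y, x) = -13.16°; adding 360° gives 346.8°.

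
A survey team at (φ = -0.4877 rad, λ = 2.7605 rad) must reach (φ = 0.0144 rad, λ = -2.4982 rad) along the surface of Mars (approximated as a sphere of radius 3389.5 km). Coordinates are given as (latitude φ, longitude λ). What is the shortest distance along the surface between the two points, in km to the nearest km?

Let φ₁ = -0.4877 rad, φ₂ = 0.0144 rad, and Δλ = 1.0245 rad.
cos c = sin φ₁ sin φ₂ + cos φ₁ cos φ₂ cos Δλ = (-0.4686)(0.0144) + (0.8834)(0.9999)(0.5195) = 0.45217,
so c = arccos(0.45217) = 1.10160 rad.
Distance = R·c = 3389.5 × 1.1016 ≈ 3734 km.

3734 km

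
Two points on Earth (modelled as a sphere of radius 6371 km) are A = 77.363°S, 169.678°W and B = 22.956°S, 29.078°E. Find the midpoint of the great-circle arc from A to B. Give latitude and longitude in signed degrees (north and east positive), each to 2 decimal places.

-62.30°, 34.71°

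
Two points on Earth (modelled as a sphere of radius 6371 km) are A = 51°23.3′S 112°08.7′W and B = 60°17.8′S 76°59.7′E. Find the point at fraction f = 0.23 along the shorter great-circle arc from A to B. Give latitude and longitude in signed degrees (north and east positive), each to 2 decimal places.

-66.96°, -115.50°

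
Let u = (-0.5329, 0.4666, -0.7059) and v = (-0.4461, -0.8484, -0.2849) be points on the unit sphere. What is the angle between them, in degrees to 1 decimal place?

u·v = 0.0430; |u| = 1.0000, |v| = 1.0000.
cos θ = (u·v)/(|u||v|) = 0.0430, so θ = 87.5°.

87.5°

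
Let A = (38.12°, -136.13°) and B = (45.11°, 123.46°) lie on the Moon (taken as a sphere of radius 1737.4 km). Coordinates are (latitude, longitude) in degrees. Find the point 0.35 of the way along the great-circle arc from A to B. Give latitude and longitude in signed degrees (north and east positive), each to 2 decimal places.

51.50°, -165.67°

Central angle δ = 1.2270 rad. Interpolating on the sphere with fraction f = 0.35:
P = [sin((1−f)δ)·A + sin(fδ)·B] / sin δ = 0.7601·A + 0.4423·B in Cartesian coordinates,
giving P = (-0.6032, -0.1540, 0.7826), i.e. latitude 51.50°, longitude -165.67°.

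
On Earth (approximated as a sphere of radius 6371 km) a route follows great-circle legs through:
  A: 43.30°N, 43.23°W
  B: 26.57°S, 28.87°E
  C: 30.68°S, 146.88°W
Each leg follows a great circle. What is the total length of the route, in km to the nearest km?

Leg A→B: central angle 1.6777 rad, distance 10688.6 km.
Leg B→C: central angle 2.1399 rad, distance 13633.2 km.
Total: 10688.6 + 13633.2 ≈ 24322 km.

24322 km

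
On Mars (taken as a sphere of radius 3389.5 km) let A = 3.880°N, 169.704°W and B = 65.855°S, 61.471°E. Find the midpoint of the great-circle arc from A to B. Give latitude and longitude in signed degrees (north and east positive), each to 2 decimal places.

-46.32°, 167.03°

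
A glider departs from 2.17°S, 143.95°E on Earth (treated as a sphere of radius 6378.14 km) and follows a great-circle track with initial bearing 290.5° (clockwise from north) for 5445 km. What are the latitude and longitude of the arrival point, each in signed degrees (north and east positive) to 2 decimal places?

13.82°, 97.31°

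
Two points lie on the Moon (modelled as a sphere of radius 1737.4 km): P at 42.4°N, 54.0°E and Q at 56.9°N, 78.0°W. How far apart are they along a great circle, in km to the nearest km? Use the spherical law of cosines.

2209 km

In radians: φ₁ = 0.7400, φ₂ = 0.9931, Δλ = -132.000° = -2.3038 rad.
cos c = sin φ₁ sin φ₂ + cos φ₁ cos φ₂ cos Δλ = (0.6743)(0.8377) + (0.7385)(0.5461)(-0.6691) = 0.29503,
so c = arccos(0.29503) = 1.27131 rad.
Distance = R·c = 1737.4 × 1.2713 ≈ 2209 km.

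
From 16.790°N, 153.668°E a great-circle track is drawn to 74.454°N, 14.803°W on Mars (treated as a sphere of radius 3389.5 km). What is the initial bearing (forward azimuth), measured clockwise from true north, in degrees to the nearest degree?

357°

Δλ = -168.471° = -2.9404 rad.
y = sin Δλ · cos φ₂ = (-0.1999)(0.2680) = -0.0536
x = cos φ₁ sin φ₂ − sin φ₁ cos φ₂ cos Δλ = (0.9574)(0.9634) − (0.2889)(0.2680)(-0.9798) = 0.9982
θ = atan2(y, x) = -3.07°; adding 360° gives 357°.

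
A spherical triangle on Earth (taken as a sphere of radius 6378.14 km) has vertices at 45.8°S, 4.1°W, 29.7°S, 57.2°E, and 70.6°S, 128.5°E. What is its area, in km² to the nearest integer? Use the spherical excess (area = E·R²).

17986574 km²

Side lengths (central angles): a = 0.9766, b = 1.0246, c = 0.8684 rad; semiperimeter s = 1.4348.
By l'Huilier's theorem, tan(E/4) = √[tan(s/2) tan((s−a)/2) tan((s−b)/2) tan((s−c)/2)], giving spherical excess E = 0.4421 rad.
Area = E·R² = 0.4421 × (6378.14)² ≈ 17986574 km².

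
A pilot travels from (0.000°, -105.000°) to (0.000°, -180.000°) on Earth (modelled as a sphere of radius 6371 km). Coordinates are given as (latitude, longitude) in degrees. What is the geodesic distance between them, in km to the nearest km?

8340 km

With latitudes φ₁ = 0.000°, φ₂ = 0.000° and longitude difference Δλ = -75.000°:
Haversine: a = sin²(Δφ/2) + cos φ₁ cos φ₂ sin²(Δλ/2) = 0.0000 + (1.0000)(1.0000)(0.3706) = 0.37059.
Central angle c = 2·arcsin(√a) = 1.30900 rad.
Distance = R·c = 6371 × 1.3090 ≈ 8340 km.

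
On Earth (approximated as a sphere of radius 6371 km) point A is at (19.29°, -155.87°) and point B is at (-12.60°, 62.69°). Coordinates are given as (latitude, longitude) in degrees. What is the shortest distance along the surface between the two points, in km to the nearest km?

In radians: φ₁ = 0.3367, φ₂ = -0.2199, Δλ = -141.440° = -2.4686 rad.
Haversine: a = sin²(Δφ/2) + cos φ₁ cos φ₂ sin²(Δλ/2) = 0.0755 + (0.9439)(0.9759)(0.8910) = 0.89617.
Central angle c = 2·arcsin(√a) = 2.48544 rad.
Distance = R·c = 6371 × 2.4854 ≈ 15835 km.

15835 km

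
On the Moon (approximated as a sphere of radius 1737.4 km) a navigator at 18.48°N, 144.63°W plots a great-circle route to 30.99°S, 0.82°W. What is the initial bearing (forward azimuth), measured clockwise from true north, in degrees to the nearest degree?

Δλ = 143.810° = 2.5100 rad.
y = sin Δλ · cos φ₂ = (0.5905)(0.8573) = 0.5062
x = cos φ₁ sin φ₂ − sin φ₁ cos φ₂ cos Δλ = (0.9484)(-0.5149) − (0.3170)(0.8573)(-0.8071) = -0.2690
θ = atan2(y, x) = 117.99°, so the bearing is 118°.

118°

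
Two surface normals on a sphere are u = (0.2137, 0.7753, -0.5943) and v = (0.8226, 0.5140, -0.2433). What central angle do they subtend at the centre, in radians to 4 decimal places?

0.7686 rad

u·v = 0.7189; |u| = 1.0000, |v| = 1.0000.
cos θ = (u·v)/(|u||v|) = 0.7189, so θ = 0.7686 rad.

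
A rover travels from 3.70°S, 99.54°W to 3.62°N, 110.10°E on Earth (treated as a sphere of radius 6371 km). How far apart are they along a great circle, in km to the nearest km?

With latitudes φ₁ = -3.700°, φ₂ = 3.620° and longitude difference Δλ = -150.360°:
cos c = sin φ₁ sin φ₂ + cos φ₁ cos φ₂ cos Δλ = (-0.0645)(0.0631) + (0.9979)(0.9980)(-0.8691) = -0.86968,
so c = arccos(-0.86968) = 2.62535 rad.
Distance = R·c = 6371 × 2.6254 ≈ 16726 km.

16726 km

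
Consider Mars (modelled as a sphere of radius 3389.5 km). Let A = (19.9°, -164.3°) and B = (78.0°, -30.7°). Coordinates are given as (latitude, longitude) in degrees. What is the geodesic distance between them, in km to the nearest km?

In radians: φ₁ = 0.3473, φ₂ = 1.3614, Δλ = 133.600° = 2.3318 rad.
cos c = sin φ₁ sin φ₂ + cos φ₁ cos φ₂ cos Δλ = (0.3404)(0.9781) + (0.9403)(0.2079)(-0.6896) = 0.19812,
so c = arccos(0.19812) = 1.37135 rad.
Distance = R·c = 3389.5 × 1.3714 ≈ 4648 km.

4648 km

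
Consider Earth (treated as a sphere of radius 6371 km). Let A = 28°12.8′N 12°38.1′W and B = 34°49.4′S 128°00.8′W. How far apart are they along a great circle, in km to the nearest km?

In radians: φ₁ = 0.4924, φ₂ = -0.6078, Δλ = -115.378° = -2.0137 rad.
Haversine: a = sin²(Δφ/2) + cos φ₁ cos φ₂ sin²(Δλ/2) = 0.2733 + (0.8812)(0.8209)(0.7143) = 0.79000.
Central angle c = 2·arcsin(√a) = 2.18953 rad.
Distance = R·c = 6371 × 2.1895 ≈ 13950 km.

13950 km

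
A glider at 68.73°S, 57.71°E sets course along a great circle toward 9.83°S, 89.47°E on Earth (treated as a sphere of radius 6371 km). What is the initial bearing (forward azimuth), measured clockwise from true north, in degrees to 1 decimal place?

Δλ = 31.760° = 0.5543 rad.
y = sin Δλ · cos φ₂ = (0.5264)(0.9853) = 0.5186
x = cos φ₁ sin φ₂ − sin φ₁ cos φ₂ cos Δλ = (0.3628)(-0.1707) − (-0.9319)(0.9853)(0.8503) = 0.7188
θ = atan2(y, x) = 35.81°, so the bearing is 35.8°.

35.8°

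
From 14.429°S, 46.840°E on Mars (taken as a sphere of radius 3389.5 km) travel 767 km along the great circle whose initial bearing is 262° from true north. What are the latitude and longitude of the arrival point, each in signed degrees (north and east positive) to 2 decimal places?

Angular distance δ = d/R = 767/3389.5 = 0.22629 rad; initial bearing θ = 4.5728 rad.
sin φ₂ = sin φ₁ cos δ + cos φ₁ sin δ cos θ = (-0.2492)(0.9745) + (0.9685)(0.2244)(-0.1392) = -0.2731, so φ₂ = -15.85°.
Δλ = atan2(sin θ sin δ cos φ₁, cos δ − sin φ₁ sin φ₂) = atan2(-0.2152, 0.9065) = -13.353°.
λ₂ = 46.840° − 13.353° = 33.49°.

-15.85°, 33.49°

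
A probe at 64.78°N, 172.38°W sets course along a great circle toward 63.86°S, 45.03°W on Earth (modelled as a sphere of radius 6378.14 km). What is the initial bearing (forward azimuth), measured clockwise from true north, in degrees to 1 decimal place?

111.9°

Δλ = 127.350° = 2.2227 rad.
y = sin Δλ · cos φ₂ = (0.7949)(0.4406) = 0.3502
x = cos φ₁ sin φ₂ − sin φ₁ cos φ₂ cos Δλ = (0.4261)(-0.8977) − (0.9047)(0.4406)(-0.6067) = -0.1407
θ = atan2(y, x) = 111.89°, so the bearing is 111.9°.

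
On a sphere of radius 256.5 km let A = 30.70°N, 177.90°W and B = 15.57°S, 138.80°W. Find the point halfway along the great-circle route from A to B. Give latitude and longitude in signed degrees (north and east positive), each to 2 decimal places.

8.02°, -157.20°

The central angle between A and B is δ = 1.0405 rad.
With f = 0.5, the slerp weights are sin((1−f)δ)/sin δ = 0.5762 and sin(fδ)/sin δ = 0.5762.
Weighted sum of the unit vectors: (0.5762)·(-0.8593,-0.0315,0.5105) + (0.5762)·(-0.7248,-0.6345,-0.2684) = (-0.9128, -0.3838, 0.1395).
Converting back: φ = atan2(z, √(x²+y²)) = 8.02°, λ = atan2(y, x) = -157.20°.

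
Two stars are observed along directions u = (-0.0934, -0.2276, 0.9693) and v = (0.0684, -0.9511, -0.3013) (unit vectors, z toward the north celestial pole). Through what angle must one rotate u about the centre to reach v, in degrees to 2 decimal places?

u·v = -0.0820; |u| = 1.0000, |v| = 1.0000.
cos θ = (u·v)/(|u||v|) = -0.0820, so θ = 94.70°.

94.70°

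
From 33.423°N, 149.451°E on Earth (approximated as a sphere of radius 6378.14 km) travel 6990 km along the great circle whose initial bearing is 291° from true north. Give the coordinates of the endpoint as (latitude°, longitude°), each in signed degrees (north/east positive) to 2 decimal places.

31.19°, 73.39°

Angular distance δ = d/R = 6990/6378.14 = 1.09593 rad; initial bearing θ = 5.0789 rad.
sin φ₂ = sin φ₁ cos δ + cos φ₁ sin δ cos θ = (0.5508)(0.4572) + (0.8346)(0.8894)(0.3584) = 0.5179, so φ₂ = 31.19°.
Δλ = atan2(sin θ sin δ cos φ₁, cos δ − sin φ₁ sin φ₂) = atan2(-0.6930, 0.1720) = -76.062°.
λ₂ = 149.451° − 76.062° = 73.39°.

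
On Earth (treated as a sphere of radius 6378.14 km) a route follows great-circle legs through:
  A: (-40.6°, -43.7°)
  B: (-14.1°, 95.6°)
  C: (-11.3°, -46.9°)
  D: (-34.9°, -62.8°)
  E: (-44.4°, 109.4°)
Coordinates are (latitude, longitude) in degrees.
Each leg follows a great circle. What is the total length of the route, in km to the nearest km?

41923 km

Leg A→B: central angle 1.9820 rad, distance 12641.7 km.
Leg B→C: central angle 2.3558 rad, distance 15025.4 km.
Leg C→D: central angle 0.4830 rad, distance 3080.8 km.
Leg D→E: central angle 1.7520 rad, distance 11174.7 km.
Total: 12641.7 + 15025.4 + 3080.8 + 11174.7 ≈ 41923 km.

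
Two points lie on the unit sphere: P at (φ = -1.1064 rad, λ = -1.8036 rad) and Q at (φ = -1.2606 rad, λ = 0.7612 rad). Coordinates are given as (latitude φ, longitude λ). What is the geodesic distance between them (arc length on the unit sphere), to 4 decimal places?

0.7424

In radians: φ₁ = -1.1064, φ₂ = -1.2606, Δλ = 146.952° = 2.5648 rad.
cos c = sin φ₁ sin φ₂ + cos φ₁ cos φ₂ cos Δλ = (-0.8941)(-0.9523) + (0.4479)(0.3052)(-0.8382) = 0.73682,
so c = arccos(0.73682) = 0.74244 rad.
On the unit sphere the arc length equals the central angle: 0.7424.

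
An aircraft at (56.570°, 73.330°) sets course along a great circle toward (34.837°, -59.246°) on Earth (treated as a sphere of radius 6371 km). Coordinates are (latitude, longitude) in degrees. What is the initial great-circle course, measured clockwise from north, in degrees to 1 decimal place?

322.2°

With φ₁ = 0.9873, φ₂ = 0.6080, Δλ = -2.3139 rad, the forward-azimuth formula gives
θ = atan2( sin Δλ cos φ₂ , cos φ₁ sin φ₂ − sin φ₁ cos φ₂ cos Δλ ) = atan2(-0.6044, 0.7782) = -37.84°.
Adding 360° brings this into [0°, 360°): 322.2°.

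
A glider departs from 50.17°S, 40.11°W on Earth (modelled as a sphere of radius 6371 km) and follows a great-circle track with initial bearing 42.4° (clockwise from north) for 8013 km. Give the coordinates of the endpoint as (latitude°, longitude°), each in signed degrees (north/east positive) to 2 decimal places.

Angular distance δ = d/R = 8013/6371 = 1.25773 rad; initial bearing θ = 0.7400 rad.
sin φ₂ = sin φ₁ cos δ + cos φ₁ sin δ cos θ = (-0.7679)(0.3080) + (0.6405)(0.9514)(0.7385) = 0.2135, so φ₂ = 12.33°.
Δλ = atan2(sin θ sin δ cos φ₁, cos δ − sin φ₁ sin φ₂) = atan2(0.4109, 0.4719) = 41.046°.
λ₂ = -40.110° + 41.046° = 0.94°.

12.33°, 0.94°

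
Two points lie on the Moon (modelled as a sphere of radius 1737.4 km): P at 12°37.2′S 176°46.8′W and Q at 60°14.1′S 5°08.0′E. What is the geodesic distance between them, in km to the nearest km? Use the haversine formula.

With latitudes φ₁ = -12.620°, φ₂ = -60.235° and longitude difference Δλ = -178.087°:
Haversine: a = sin²(Δφ/2) + cos φ₁ cos φ₂ sin²(Δλ/2) = 0.1629 + (0.9758)(0.4964)(0.9997) = 0.64726.
Central angle c = 2·arcsin(√a) = 1.86975 rad.
Distance = R·c = 1737.4 × 1.8698 ≈ 3249 km.

3249 km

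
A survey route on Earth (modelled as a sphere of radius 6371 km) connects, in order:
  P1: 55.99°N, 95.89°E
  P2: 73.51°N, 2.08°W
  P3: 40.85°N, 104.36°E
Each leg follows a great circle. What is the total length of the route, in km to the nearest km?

Leg P1→P2: central angle 0.6875 rad, distance 4380.1 km.
Leg P2→P3: central angle 0.9686 rad, distance 6171.3 km.
Total: 4380.1 + 6171.3 ≈ 10551 km.

10551 km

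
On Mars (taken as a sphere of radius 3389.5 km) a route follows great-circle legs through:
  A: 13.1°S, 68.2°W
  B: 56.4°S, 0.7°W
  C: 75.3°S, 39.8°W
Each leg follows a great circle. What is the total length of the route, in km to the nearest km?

Leg A→B: central angle 1.1647 rad, distance 3947.7 km.
Leg B→C: central angle 0.4162 rad, distance 1410.7 km.
Total: 3947.7 + 1410.7 ≈ 5358 km.

5358 km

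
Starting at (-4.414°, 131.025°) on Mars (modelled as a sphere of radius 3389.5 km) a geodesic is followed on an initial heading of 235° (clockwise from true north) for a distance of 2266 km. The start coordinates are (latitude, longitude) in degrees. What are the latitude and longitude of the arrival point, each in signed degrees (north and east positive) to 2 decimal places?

Angular distance δ = d/R = 2266/3389.5 = 0.66854 rad; initial bearing θ = 4.1015 rad.
sin φ₂ = sin φ₁ cos δ + cos φ₁ sin δ cos θ = (-0.0770)(0.7847) + (0.9970)(0.6198)(-0.5736) = -0.4149, so φ₂ = -24.51°.
Δλ = atan2(sin θ sin δ cos φ₁, cos δ − sin φ₁ sin φ₂) = atan2(-0.5062, 0.7528) = -33.920°.
λ₂ = 131.025° − 33.920° = 97.11°.

-24.51°, 97.11°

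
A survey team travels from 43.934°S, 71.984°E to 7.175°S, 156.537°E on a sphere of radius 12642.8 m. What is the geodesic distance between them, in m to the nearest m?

17898 m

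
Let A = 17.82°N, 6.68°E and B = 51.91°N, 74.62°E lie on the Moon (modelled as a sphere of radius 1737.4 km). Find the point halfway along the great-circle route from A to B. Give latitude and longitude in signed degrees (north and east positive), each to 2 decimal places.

The central angle between A and B is δ = 1.0912 rad.
With f = 0.5, the slerp weights are sin((1−f)δ)/sin δ = 0.5849 and sin(fδ)/sin δ = 0.5849.
Weighted sum of the unit vectors: (0.5849)·(0.9456,0.1107,0.3060) + (0.5849)·(0.1636,0.5948,0.7870) = (0.6488, 0.4127, 0.6394).
Converting back: φ = atan2(z, √(x²+y²)) = 39.74°, λ = atan2(y, x) = 32.46°.

39.74°, 32.46°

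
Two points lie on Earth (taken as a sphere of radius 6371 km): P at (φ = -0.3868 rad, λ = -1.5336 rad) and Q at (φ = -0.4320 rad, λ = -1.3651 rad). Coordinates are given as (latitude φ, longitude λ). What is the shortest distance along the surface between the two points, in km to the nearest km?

With latitudes φ₁ = -22.162°, φ₂ = -24.752° and longitude difference Δλ = 9.654°:
cos c = sin φ₁ sin φ₂ + cos φ₁ cos φ₂ cos Δλ = (-0.3772)(-0.4187) + (0.9261)(0.9081)(0.9858) = 0.98707,
so c = arccos(0.98707) = 0.16100 rad.
Distance = R·c = 6371 × 0.1610 ≈ 1026 km.

1026 km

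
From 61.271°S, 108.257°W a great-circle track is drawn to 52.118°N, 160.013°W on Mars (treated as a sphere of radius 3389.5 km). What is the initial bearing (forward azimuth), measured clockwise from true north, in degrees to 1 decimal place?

With φ₁ = -1.0694, φ₂ = 0.9096, Δλ = -0.9033 rad, the forward-azimuth formula gives
θ = atan2( sin Δλ cos φ₂ , cos φ₁ sin φ₂ − sin φ₁ cos φ₂ cos Δλ ) = atan2(-0.4823, 0.7127) = -34.09°.
Adding 360° brings this into [0°, 360°): 325.9°.

325.9°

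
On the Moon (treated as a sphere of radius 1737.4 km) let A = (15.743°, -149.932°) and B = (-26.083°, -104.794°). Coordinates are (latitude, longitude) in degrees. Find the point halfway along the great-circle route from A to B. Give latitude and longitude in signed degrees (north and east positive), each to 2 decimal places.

-5.60°, -128.19°

The central angle between A and B is δ = 1.0581 rad.
With f = 0.5, the slerp weights are sin((1−f)δ)/sin δ = 0.5792 and sin(fδ)/sin δ = 0.5792.
Weighted sum of the unit vectors: (0.5792)·(-0.8330,-0.4822,0.2713) + (0.5792)·(-0.2293,-0.8684,-0.4397) = (-0.6153, -0.7823, -0.0975).
Converting back: φ = atan2(z, √(x²+y²)) = -5.60°, λ = atan2(y, x) = -128.19°.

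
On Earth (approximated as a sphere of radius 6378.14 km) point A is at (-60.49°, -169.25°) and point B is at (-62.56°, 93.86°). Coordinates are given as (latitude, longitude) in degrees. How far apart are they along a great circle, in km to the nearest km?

4656 km

In radians: φ₁ = -1.0557, φ₂ = -1.0919, Δλ = -96.890° = -1.6910 rad.
Haversine: a = sin²(Δφ/2) + cos φ₁ cos φ₂ sin²(Δλ/2) = 0.0003 + (0.4926)(0.4608)(0.5600) = 0.12744.
Central angle c = 2·arcsin(√a) = 0.73007 rad.
Distance = R·c = 6378.14 × 0.7301 ≈ 4656 km.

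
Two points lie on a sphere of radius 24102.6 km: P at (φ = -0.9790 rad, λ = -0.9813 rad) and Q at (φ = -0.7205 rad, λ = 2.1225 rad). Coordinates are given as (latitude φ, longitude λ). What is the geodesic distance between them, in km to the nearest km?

Let φ₁ = -0.9790 rad, φ₂ = -0.7205 rad, and Δλ = 3.1038 rad.
cos c = sin φ₁ sin φ₂ + cos φ₁ cos φ₂ cos Δλ = (-0.8299)(-0.6598) + (0.5579)(0.7515)(-0.9993) = 0.12865,
so c = arccos(0.12865) = 1.44179 rad.
Distance = R·c = 24102.6 × 1.4418 ≈ 34751 km.

34751 km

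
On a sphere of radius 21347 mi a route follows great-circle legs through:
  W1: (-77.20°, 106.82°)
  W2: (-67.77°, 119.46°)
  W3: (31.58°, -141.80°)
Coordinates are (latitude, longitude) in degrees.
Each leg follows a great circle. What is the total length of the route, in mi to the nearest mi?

49319 mi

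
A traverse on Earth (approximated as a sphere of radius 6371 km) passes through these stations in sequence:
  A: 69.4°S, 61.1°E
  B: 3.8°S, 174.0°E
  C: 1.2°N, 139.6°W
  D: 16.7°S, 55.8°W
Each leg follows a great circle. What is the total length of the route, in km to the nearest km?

25055 km

Leg A→B: central angle 1.6454 rad, distance 10483.1 km.
Leg B→C: central angle 0.8140 rad, distance 5186.3 km.
Leg C→D: central angle 1.4732 rad, distance 9386.0 km.
Total: 10483.1 + 5186.3 + 9386.0 ≈ 25055 km.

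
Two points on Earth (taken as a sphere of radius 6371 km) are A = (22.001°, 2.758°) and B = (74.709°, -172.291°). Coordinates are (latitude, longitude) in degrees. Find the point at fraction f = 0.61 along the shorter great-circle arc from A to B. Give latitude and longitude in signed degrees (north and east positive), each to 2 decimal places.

72.74°, -0.67°

The central angle between A and B is δ = 1.4528 rad.
With f = 0.61, the slerp weights are sin((1−f)δ)/sin δ = 0.5405 and sin(fδ)/sin δ = 0.7801.
Weighted sum of the unit vectors: (0.5405)·(0.9261,0.0446,0.3746) + (0.7801)·(-0.2613,-0.0354,0.9646) = (0.2967, -0.0035, 0.9550).
Converting back: φ = atan2(z, √(x²+y²)) = 72.74°, λ = atan2(y, x) = -0.67°.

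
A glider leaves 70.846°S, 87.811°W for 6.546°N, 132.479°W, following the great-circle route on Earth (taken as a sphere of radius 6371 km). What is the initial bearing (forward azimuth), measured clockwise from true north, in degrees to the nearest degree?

315°

Δλ = -44.668° = -0.7796 rad.
y = sin Δλ · cos φ₂ = (-0.7030)(0.9935) = -0.6984
x = cos φ₁ sin φ₂ − sin φ₁ cos φ₂ cos Δλ = (0.3281)(0.1140) − (-0.9446)(0.9935)(0.7112) = 0.7048
θ = atan2(y, x) = -44.74°; adding 360° gives 315°.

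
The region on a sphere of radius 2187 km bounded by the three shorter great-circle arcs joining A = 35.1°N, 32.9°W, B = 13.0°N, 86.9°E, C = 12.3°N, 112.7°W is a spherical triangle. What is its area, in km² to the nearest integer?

12308954 km²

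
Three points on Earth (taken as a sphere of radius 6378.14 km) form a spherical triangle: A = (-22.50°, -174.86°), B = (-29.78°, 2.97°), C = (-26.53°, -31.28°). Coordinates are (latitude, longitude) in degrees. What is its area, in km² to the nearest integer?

Side lengths (central angles): a = 0.5282, b = 2.0877, c = 2.2284 rad; semiperimeter s = 2.4222.
By l'Huilier's theorem, tan(E/4) = √[tan(s/2) tan((s−a)/2) tan((s−b)/2) tan((s−c)/2)], giving spherical excess E = 0.9655 rad.
Area = E·R² = 0.9655 × (6378.14)² ≈ 39277474 km².

39277474 km²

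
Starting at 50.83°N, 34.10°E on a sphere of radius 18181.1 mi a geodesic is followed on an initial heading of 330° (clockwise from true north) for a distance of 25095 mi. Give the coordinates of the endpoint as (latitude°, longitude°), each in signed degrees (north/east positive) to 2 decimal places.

43.15°, -103.61°

Angular distance δ = d/R = 25095/18181.1 = 1.38028 rad; initial bearing θ = 5.7596 rad.
sin φ₂ = sin φ₁ cos δ + cos φ₁ sin δ cos θ = (0.7753)(0.1894) + (0.6316)(0.9819)(0.8660) = 0.6839, so φ₂ = 43.15°.
Δλ = atan2(sin θ sin δ cos φ₁, cos δ − sin φ₁ sin φ₂) = atan2(-0.3101, -0.3409) = -137.705°.
λ₂ = 34.100° − 137.705° = -103.61°.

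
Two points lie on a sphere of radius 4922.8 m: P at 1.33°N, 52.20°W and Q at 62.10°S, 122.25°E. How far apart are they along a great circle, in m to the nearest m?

10232 m

With latitudes φ₁ = 1.330°, φ₂ = -62.100° and longitude difference Δλ = 174.450°:
cos c = sin φ₁ sin φ₂ + cos φ₁ cos φ₂ cos Δλ = (0.0232)(-0.8838) + (0.9997)(0.4679)(-0.9953) = -0.48612,
so c = arccos(-0.48612) = 2.07844 rad.
Distance = R·c = 4922.8 × 2.0784 ≈ 10232 m.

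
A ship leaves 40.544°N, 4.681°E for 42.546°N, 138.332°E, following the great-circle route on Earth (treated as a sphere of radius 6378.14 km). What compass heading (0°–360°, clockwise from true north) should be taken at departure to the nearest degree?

Δλ = 133.651° = 2.3326 rad.
y = sin Δλ · cos φ₂ = (0.7236)(0.7367) = 0.5331
x = cos φ₁ sin φ₂ − sin φ₁ cos φ₂ cos Δλ = (0.7599)(0.6762) − (0.6500)(0.7367)(-0.6903) = 0.8444
θ = atan2(y, x) = 32.26°, so the bearing is 32°.

32°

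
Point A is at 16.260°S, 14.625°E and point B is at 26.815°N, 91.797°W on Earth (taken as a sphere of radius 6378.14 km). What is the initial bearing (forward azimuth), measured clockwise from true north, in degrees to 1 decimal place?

Δλ = -106.422° = -1.8574 rad.
y = sin Δλ · cos φ₂ = (-0.9592)(0.8925) = -0.8561
x = cos φ₁ sin φ₂ − sin φ₁ cos φ₂ cos Δλ = (0.9600)(0.4511) − (-0.2800)(0.8925)(-0.2827) = 0.3624
θ = atan2(y, x) = -67.05°; adding 360° gives 292.9°.

292.9°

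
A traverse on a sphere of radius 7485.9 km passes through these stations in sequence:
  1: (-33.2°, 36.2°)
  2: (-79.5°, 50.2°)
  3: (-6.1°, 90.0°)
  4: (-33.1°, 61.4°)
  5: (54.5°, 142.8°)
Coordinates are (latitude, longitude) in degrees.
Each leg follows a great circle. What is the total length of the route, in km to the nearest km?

35571 km

Leg 1→2: central angle 0.8143 rad, distance 6096.0 km.
Leg 2→3: central angle 1.3246 rad, distance 9915.9 km.
Leg 3→4: central angle 0.6610 rad, distance 4948.3 km.
Leg 4→5: central angle 1.9518 rad, distance 14610.9 km.
Total: 6096.0 + 9915.9 + 4948.3 + 14610.9 ≈ 35571 km.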